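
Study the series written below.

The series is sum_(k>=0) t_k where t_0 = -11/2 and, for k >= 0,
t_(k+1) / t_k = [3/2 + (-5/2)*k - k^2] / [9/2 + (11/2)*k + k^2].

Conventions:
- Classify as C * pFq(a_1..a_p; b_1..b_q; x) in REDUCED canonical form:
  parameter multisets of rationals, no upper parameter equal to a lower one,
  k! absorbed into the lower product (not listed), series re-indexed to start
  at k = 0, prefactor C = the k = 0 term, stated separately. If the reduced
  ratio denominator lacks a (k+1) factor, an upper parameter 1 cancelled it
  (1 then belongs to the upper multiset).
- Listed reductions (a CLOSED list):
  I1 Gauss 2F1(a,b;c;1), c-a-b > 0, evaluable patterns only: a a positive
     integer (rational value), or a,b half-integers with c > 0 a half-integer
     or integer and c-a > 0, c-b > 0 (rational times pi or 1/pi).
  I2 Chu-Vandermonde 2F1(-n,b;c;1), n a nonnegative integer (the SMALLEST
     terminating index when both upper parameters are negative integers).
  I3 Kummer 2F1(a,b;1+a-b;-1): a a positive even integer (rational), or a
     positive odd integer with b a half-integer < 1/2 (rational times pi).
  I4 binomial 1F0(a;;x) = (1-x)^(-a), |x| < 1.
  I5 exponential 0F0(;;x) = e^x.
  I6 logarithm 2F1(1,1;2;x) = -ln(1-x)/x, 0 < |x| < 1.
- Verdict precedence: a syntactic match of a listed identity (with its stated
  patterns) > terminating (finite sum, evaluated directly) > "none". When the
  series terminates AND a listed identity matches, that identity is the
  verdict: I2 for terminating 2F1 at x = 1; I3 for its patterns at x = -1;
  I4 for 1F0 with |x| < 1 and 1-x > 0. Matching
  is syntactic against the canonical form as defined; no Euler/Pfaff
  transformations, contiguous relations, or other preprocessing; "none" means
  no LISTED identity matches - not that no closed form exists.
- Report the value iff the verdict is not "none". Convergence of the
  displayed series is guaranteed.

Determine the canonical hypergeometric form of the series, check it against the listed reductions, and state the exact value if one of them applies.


x = -1 here; the reduced form reads 2F1, upper {-1/2, 3}, lower {9/2}, C = -11/2. Verdict: the Kummer evaluation I3 matches (x = -1; c = 9/2 equals 1+a-b for upper {-1/2, 3}: listed pattern). Exact value: (-1155/512) * pi.

The tell: x = (-1) and roots of the ratio polynomials (prefactor -11/2) are the negated parameters.
Consecutive-term ratio: r(k) = (-1) * (k-1/2) (k+3) / [(k+9/2) (k+1)] - rational in k. x = (-1); t_0 = -11/2; negate the roots.


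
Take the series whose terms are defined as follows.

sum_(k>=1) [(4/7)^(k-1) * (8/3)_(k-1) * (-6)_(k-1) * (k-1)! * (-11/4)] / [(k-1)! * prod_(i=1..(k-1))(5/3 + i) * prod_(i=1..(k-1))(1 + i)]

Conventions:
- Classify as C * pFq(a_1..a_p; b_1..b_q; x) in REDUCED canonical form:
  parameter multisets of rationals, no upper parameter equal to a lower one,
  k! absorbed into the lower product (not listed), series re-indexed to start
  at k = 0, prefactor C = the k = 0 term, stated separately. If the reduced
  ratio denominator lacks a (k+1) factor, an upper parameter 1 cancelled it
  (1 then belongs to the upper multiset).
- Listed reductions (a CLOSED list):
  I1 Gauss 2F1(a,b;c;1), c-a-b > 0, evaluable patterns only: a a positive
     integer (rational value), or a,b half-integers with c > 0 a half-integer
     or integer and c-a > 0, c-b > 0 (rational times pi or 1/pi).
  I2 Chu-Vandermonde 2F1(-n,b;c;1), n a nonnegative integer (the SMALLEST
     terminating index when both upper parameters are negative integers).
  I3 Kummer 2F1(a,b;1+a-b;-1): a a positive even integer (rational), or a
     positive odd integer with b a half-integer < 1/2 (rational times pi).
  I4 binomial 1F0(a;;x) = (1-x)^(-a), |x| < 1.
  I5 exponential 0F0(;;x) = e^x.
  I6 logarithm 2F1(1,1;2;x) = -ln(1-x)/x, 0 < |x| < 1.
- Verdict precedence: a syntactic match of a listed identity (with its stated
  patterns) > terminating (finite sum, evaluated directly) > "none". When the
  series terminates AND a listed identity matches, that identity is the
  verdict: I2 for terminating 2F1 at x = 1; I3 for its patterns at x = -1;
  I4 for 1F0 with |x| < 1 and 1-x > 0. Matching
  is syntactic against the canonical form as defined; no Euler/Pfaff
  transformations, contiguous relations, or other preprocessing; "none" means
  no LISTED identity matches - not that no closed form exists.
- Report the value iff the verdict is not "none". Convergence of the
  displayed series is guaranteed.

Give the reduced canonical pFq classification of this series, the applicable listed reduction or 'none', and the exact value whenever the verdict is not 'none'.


Canonical form: C = -11/4 times 2F1 with upper {-6, 1}, lower {2}, x = 4/7. Verdict: terminating. (-6)_k vanishes past k = 6, leaving a 7-term sum, computed directly. Sum: -2258729/3294172.

Key step: from the first term -11/4: the factorial ratio (C = -11/4) (k+a-1)!/(a-1)! is a rising factorial (a)_k.
Term ratio: r(k) = (4/7) * (k-6) (k+1) / [(k+2) (k+1)] - rational; roots negated = parameters, x = (4/7), C = -11/4.


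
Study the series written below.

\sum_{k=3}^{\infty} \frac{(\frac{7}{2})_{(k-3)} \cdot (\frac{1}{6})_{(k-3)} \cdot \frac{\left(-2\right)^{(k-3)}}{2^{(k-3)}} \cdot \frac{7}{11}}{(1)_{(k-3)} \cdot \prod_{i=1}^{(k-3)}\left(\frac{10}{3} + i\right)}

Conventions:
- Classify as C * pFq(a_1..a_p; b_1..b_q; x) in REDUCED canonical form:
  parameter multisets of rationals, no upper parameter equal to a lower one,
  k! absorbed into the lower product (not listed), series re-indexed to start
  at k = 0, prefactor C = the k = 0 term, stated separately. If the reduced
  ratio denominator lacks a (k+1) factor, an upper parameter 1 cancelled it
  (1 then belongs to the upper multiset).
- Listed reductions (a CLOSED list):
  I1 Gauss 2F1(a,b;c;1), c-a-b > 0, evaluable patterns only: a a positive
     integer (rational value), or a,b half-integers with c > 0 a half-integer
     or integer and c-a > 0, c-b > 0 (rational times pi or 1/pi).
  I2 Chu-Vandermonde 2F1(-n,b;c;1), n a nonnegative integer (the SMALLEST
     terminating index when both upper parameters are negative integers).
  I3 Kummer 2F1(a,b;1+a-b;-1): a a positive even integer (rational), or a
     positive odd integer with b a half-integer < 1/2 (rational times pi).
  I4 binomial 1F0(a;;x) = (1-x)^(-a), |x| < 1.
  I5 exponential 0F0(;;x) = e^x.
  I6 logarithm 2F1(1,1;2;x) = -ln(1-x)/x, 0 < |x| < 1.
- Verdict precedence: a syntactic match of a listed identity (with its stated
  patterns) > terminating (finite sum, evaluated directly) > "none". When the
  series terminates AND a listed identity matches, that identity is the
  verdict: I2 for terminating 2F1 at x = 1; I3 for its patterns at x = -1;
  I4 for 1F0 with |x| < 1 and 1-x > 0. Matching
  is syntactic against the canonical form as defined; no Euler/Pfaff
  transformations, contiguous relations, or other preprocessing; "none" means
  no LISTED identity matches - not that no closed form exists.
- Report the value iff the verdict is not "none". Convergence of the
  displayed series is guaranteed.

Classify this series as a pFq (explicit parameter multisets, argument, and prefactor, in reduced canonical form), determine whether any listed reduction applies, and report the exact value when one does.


With C = \frac{7}{11}: the canonical form is 2F1(\frac{1}{6}, \frac{7}{2}; \frac{13}{3}; -1). Verdict: none (x = -1): each listed identity misses the multisets {\frac{1}{6}, \frac{7}{2}} ; {\frac{13}{3}}.

Key observation: t_0 being \frac{7}{11}, the lower running product (C = 7/11) is a rising factorial.
Ratio: r(k) = -1 * (k+\frac{1}{6}) (k+\frac{7}{2}) / [(k+\frac{13}{3}) (k+1)] ; factor over Q: parameters, x = -1, and C = \frac{7}{11}.


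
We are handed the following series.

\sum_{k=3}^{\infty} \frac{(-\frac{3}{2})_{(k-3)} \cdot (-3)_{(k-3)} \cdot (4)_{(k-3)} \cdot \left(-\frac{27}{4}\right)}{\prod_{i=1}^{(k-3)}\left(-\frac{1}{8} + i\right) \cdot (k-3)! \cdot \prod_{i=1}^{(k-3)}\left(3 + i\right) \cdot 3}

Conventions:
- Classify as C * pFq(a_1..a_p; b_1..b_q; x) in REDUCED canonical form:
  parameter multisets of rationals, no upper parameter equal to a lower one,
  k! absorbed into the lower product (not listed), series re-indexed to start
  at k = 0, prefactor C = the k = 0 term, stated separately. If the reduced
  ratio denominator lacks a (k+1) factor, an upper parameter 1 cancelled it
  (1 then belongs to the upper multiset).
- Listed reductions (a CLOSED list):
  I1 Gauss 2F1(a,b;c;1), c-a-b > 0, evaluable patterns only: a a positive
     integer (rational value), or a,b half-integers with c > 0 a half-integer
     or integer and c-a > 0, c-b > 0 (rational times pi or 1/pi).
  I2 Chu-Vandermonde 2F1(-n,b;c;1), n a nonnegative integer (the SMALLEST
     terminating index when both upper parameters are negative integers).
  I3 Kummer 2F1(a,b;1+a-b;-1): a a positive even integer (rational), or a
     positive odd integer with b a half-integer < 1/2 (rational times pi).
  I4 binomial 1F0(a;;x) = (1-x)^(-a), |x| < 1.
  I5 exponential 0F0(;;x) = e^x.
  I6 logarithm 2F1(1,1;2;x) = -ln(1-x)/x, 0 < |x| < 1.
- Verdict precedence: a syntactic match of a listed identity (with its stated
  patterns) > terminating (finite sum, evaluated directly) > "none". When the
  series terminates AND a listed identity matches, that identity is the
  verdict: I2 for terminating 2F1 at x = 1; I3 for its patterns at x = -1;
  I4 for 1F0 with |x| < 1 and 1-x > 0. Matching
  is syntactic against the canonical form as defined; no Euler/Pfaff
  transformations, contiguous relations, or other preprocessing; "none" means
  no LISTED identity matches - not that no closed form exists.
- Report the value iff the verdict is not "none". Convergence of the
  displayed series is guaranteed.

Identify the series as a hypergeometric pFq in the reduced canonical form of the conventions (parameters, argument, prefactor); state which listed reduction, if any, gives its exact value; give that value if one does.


Prefactor -\frac{9}{4}, argument 1: 2F1 with upper {-3, -\frac{3}{2}} over lower {\frac{7}{8}}. Verdict: Vandermonde's identity (I2) matches (terminating 2F1 at x = 1 with n = 3, b = -3/2, c = \frac{7}{8}). Hence: -\frac{1539}{92}.

The tell: t_0 = -\frac{9}{4} here, and the parameter 4 appears in both the upper and lower lists and cancels.
Term ratio: r(k) = 1 * (k-3) (k-\frac{3}{2}) / [(k+\frac{7}{8}) (k+1)] - poly over poly, x = 1 from leading terms; C = -\frac{9}{4} at k = 0.


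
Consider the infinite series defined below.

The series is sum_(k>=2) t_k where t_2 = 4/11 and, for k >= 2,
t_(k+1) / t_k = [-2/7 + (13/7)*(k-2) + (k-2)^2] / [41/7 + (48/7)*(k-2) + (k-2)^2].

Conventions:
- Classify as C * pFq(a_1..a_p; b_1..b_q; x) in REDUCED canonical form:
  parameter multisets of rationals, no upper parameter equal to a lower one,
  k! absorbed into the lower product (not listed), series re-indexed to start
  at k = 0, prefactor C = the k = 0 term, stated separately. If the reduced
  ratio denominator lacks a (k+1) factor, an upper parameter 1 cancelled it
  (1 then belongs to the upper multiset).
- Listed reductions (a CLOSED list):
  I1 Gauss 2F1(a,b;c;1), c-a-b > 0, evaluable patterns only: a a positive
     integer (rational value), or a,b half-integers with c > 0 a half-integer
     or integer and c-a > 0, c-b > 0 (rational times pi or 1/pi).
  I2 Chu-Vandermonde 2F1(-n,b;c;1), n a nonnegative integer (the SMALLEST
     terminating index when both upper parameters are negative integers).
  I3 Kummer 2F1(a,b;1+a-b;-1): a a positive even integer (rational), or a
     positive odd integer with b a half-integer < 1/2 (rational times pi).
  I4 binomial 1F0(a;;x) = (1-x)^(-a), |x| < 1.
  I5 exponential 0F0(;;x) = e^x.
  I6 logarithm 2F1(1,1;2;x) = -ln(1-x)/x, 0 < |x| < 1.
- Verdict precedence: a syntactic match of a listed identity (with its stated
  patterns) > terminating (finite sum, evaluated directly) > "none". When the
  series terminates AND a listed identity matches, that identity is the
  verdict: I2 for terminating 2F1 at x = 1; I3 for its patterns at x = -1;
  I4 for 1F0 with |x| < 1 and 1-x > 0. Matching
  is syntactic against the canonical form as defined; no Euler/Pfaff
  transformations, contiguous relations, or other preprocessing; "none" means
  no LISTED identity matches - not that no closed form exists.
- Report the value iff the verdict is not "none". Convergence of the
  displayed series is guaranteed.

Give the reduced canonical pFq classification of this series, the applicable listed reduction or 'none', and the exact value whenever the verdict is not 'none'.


Reduced: x = 1, 2F1, upper = {-1/7, 2}, lower = {41/7}, C = 4/11. Verdict: Gauss (I1, integer-parameter pattern) applies (x = 1: the Gamma ratio telescopes since c-a-b = 4 > 0 and a = 2 in Z>0). Hence: 918/2695.

The tell: with t_0 = 4/11, factor the ratio over Q (C = 4/11): negated roots = parameters.
Ratio: r(k) = 1 * (k-1/7) (k+2) / [(k+41/7) (k+1)] - rational in k, leading ratio 1; with t_0 = 4/11, classification follows.


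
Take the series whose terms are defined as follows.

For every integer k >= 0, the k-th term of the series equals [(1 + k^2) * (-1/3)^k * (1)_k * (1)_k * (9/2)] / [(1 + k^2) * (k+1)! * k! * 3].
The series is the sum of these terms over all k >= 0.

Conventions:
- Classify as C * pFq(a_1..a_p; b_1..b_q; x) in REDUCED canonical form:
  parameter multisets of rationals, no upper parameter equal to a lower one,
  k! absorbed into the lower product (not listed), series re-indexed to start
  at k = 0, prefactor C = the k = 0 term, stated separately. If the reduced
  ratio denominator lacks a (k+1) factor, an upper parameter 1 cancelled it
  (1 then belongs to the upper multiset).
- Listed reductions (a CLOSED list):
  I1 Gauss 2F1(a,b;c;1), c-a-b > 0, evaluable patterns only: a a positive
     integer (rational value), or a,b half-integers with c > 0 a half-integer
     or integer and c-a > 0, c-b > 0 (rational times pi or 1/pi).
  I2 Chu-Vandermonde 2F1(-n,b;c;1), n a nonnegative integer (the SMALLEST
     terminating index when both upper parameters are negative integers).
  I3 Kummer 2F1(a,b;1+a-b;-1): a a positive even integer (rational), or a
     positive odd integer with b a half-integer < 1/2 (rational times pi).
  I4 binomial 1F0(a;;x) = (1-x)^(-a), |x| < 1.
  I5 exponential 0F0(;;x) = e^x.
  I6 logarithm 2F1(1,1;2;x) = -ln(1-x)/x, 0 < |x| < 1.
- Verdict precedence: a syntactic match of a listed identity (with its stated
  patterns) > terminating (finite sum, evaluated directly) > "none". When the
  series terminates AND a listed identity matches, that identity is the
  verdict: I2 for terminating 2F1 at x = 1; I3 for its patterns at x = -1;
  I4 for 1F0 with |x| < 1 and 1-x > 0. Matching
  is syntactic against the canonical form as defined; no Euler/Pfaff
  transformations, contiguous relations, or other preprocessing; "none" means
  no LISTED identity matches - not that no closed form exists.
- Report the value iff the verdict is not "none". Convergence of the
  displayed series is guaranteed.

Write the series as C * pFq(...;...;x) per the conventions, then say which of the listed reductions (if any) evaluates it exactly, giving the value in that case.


First insight: t_0 being 3/2, the constant factors (C = 3/2, x = -1/3) combine into one prefactor.
Step ratio: r(k) = (-1/3) * (k+1) (k+1) / [(k+2) (k+1)] - rational in k. x = (-1/3); t_0 = 3/2; negate the roots.

At argument -1/3: a 2F1 with upper {1, 1}, lower {2}, scaled by C = 3/2. Verdict (x = -1/3): logarithm (I6) applies (the logarithm: parameters (1,1;2), x = -1/3). Value: (9/2) * ln(4/3).


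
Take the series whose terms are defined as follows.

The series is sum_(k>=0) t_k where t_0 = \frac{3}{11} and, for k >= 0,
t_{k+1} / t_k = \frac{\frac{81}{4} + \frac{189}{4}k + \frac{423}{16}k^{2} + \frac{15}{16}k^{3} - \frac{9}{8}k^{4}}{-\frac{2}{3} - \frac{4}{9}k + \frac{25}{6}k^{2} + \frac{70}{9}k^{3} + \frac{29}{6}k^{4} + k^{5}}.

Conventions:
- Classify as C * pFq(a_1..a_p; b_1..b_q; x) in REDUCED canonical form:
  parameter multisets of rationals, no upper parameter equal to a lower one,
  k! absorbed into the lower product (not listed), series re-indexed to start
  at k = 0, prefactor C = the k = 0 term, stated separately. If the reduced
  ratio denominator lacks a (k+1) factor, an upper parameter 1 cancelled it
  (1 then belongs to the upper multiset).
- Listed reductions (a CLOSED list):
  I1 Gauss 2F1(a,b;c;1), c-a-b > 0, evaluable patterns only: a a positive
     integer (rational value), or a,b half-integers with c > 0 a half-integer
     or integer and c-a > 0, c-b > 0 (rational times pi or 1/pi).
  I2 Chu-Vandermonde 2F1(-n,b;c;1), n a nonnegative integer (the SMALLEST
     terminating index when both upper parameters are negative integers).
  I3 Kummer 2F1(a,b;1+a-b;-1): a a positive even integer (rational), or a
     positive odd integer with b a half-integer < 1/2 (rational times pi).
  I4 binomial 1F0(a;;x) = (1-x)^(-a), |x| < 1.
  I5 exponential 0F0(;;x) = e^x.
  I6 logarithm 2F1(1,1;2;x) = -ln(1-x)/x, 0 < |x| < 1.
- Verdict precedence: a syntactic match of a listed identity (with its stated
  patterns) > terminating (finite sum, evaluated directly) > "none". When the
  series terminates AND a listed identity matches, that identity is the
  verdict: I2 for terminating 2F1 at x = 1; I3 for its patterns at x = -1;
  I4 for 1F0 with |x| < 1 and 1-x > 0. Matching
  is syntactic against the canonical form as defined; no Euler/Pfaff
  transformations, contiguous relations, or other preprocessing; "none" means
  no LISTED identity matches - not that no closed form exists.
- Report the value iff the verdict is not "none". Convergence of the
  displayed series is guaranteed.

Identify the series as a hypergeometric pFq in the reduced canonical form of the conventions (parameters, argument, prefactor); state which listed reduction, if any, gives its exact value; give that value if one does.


This is \frac{3}{11} * 2F2(-6, 3; -\frac{1}{3}, 2; -\frac{9}{8}) in reduced canonical form. Verdict: terminating - upper parameter -6 makes this a finite sum (last index 6), evaluated exactly. Exact value: -\frac{230770328091}{1776287744}.

Key step: with t_0 = \frac{3}{11}, the parameter 2/3 appears in both the upper and lower lists and cancels (alongside the other common factor).
Step ratio: r(k) = -\frac{9}{8} * (k-6) (k+3) / [(k-\frac{1}{3}) (k+2) (k+1)] - rational in k. x = -\frac{9}{8}; t_0 = \frac{3}{11}; negate the roots.


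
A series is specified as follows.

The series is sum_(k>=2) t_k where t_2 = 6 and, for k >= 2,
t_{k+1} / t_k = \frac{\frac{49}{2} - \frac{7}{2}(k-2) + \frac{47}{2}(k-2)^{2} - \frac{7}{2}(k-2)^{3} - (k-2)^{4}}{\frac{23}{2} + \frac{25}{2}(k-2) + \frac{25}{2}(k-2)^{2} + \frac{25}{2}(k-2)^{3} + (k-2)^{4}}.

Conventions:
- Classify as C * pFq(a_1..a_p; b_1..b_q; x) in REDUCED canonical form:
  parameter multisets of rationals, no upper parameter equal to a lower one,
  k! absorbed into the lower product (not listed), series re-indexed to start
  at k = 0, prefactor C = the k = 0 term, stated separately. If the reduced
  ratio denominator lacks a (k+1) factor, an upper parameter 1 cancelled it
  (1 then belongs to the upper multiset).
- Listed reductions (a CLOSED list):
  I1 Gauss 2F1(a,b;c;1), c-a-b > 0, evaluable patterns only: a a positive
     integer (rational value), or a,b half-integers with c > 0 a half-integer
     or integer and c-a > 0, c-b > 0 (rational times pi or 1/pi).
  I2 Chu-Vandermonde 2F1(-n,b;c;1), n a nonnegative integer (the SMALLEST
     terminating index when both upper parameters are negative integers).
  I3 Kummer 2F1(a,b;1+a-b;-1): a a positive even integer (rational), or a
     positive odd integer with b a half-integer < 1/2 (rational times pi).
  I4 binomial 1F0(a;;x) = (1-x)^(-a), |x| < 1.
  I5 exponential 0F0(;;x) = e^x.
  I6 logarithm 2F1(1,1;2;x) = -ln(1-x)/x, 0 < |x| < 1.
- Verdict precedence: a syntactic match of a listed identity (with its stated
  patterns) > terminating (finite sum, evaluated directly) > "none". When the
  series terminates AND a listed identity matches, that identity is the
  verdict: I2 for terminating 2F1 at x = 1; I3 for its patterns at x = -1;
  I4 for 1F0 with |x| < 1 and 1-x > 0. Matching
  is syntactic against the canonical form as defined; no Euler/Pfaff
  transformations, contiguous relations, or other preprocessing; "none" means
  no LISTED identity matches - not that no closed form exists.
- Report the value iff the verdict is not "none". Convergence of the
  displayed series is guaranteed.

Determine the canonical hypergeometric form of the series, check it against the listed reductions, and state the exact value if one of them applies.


Reduced: x = -1, 2F1, upper = {-\frac{7}{2}, 7}, lower = {\frac{23}{2}}, C = 6. Verdict: Kummer (I3) applies (x = -1; c = \frac{23}{2} equals 1+a-b for upper {-\frac{7}{2}, 7}: listed pattern). Its exact value is \frac{43648605}{4194304} \cdot \pi.

Key observation: x = -1 and the ratio is unreduced: k^2 + 1 divides both sides (C = 6, x = -1).
Step ratio: r(k) = -1 * (k-\frac{7}{2}) (k+7) / [(k+\frac{23}{2}) (k+1)] ; factor over Q: parameters, x = -1, and C = 6.


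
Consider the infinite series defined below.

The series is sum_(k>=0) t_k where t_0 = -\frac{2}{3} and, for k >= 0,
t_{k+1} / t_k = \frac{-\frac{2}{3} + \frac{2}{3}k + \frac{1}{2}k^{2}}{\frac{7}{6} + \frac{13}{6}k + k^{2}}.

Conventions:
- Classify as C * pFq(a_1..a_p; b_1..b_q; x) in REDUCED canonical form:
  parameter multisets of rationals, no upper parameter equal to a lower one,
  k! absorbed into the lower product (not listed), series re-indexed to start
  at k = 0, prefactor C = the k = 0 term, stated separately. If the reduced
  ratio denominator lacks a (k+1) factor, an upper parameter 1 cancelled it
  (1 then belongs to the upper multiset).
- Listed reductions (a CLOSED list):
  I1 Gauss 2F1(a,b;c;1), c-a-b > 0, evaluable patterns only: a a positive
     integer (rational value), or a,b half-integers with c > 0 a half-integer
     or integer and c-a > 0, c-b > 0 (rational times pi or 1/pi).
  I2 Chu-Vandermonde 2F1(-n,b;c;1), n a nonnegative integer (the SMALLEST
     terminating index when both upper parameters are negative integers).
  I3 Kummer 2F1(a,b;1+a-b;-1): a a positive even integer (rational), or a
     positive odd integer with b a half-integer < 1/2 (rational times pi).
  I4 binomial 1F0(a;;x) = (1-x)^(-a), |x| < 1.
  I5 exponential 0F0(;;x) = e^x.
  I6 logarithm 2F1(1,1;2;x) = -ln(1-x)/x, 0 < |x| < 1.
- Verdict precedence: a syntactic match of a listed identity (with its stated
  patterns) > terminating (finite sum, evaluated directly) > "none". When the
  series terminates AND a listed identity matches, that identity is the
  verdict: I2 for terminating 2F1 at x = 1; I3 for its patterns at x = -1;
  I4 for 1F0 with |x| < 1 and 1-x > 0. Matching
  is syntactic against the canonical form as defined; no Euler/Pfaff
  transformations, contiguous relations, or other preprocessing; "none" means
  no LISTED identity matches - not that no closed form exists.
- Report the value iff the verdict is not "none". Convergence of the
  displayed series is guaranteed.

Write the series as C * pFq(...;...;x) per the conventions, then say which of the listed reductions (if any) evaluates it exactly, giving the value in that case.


The series (x = \frac{1}{2}) is 2F1: upper {-\frac{2}{3}, 2}, lower {\frac{7}{6}}, prefactor -\frac{2}{3}. Verdict: no listed reduction: x = \frac{1}{2} and upper {-\frac{2}{3}, 2} fail every I1-I6 pattern.

Key observation: from the first term -\frac{2}{3}: roots of the ratio polynomials (prefactor -2/3) are the negated parameters.
Ratio: r(k) = \frac{1}{2} * (k-\frac{2}{3}) (k+2) / [(k+\frac{7}{6}) (k+1)] - rational in k. x = \frac{1}{2}; t_0 = -\frac{2}{3}; negate the roots.


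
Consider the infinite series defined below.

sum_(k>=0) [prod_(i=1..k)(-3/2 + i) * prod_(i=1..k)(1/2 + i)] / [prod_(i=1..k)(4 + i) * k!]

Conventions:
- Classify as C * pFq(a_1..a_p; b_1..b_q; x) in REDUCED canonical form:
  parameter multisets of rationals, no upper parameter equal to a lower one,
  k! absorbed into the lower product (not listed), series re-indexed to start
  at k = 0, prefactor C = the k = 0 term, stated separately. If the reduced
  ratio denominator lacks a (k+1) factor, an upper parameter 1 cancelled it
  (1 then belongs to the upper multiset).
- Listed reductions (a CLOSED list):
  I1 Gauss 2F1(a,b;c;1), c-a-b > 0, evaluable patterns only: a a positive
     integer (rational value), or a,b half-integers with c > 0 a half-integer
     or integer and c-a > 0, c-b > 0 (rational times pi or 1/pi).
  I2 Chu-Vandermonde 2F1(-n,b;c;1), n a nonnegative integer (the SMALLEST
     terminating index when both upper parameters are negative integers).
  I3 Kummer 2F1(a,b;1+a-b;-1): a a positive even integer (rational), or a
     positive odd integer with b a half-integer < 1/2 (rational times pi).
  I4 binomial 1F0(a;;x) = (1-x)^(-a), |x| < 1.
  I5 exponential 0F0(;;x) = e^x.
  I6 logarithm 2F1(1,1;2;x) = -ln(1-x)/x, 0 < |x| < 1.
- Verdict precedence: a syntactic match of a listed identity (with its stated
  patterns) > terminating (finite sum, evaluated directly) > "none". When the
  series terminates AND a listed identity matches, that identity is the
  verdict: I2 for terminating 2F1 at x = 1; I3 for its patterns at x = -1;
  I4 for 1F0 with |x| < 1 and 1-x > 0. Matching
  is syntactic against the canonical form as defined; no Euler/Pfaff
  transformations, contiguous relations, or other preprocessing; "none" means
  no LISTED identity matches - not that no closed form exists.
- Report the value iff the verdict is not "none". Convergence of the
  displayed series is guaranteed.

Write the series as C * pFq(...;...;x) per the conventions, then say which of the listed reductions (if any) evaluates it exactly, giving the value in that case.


Reduced: x = 1, 2F1, upper = {-1/2, 3/2}, lower = {5}, C = 1. Verdict: Gauss's theorem I1 (half-integer case) applies (x = 1; upper {-1/2, 3/2} half-integers, c = 5 in the evaluable pattern). Hence: (4096/1575) / pi.

Key observation: t_0 being 1, the running product (C = 1) telescopes to a rising factorial.
Term ratio: r(k) = 1 * (k-1/2) (k+3/2) / [(k+5) (k+1)] ; factor over Q: parameters, x = 1, and C = 1.


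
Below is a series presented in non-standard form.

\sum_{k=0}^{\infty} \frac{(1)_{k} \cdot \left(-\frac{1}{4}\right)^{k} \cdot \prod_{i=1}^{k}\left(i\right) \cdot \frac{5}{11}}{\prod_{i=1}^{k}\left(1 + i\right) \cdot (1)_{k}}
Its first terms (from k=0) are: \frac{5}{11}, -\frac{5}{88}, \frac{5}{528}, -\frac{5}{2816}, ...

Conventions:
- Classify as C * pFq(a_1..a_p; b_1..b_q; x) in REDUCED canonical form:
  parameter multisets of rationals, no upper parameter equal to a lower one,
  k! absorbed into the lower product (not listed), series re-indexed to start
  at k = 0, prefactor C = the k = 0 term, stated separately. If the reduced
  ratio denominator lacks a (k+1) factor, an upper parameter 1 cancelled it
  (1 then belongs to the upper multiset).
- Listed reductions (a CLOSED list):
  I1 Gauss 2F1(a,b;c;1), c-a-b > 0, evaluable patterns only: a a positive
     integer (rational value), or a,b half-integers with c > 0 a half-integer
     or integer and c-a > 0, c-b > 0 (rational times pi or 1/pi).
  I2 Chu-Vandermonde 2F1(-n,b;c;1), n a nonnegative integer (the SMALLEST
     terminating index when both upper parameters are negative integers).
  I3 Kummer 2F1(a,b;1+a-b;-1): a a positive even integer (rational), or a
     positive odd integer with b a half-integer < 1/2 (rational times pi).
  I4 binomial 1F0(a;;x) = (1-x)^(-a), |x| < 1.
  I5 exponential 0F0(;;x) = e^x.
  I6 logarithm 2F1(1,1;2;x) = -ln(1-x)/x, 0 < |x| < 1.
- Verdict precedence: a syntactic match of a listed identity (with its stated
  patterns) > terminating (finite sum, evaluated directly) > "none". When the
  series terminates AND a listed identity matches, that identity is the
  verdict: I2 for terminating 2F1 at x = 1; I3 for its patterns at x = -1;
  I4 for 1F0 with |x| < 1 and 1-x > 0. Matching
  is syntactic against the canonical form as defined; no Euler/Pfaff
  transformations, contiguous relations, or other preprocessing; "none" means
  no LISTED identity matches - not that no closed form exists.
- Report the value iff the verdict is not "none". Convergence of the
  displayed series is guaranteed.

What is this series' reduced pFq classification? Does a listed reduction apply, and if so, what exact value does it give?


Classification (C = \frac{5}{11}): 2F1 with upper {1, 1}, lower {2}, argument x = -\frac{1}{4}. Verdict: this is logarithm (I6) (the logarithm: parameters (1,1;2), x = -\frac{1}{4}). Sum: \frac{20}{11} \cdot \ln\left(\frac{5}{4}\right).

Key observation: t_0 = \frac{5}{11} here, and the lower running product (prefactor 5/11) is a rising factorial.
Ratio: r(k) = -\frac{1}{4} * (k+1) (k+1) / [(k+2) (k+1)] - rational in k. x = -\frac{1}{4}; t_0 = \frac{5}{11}; negate the roots.


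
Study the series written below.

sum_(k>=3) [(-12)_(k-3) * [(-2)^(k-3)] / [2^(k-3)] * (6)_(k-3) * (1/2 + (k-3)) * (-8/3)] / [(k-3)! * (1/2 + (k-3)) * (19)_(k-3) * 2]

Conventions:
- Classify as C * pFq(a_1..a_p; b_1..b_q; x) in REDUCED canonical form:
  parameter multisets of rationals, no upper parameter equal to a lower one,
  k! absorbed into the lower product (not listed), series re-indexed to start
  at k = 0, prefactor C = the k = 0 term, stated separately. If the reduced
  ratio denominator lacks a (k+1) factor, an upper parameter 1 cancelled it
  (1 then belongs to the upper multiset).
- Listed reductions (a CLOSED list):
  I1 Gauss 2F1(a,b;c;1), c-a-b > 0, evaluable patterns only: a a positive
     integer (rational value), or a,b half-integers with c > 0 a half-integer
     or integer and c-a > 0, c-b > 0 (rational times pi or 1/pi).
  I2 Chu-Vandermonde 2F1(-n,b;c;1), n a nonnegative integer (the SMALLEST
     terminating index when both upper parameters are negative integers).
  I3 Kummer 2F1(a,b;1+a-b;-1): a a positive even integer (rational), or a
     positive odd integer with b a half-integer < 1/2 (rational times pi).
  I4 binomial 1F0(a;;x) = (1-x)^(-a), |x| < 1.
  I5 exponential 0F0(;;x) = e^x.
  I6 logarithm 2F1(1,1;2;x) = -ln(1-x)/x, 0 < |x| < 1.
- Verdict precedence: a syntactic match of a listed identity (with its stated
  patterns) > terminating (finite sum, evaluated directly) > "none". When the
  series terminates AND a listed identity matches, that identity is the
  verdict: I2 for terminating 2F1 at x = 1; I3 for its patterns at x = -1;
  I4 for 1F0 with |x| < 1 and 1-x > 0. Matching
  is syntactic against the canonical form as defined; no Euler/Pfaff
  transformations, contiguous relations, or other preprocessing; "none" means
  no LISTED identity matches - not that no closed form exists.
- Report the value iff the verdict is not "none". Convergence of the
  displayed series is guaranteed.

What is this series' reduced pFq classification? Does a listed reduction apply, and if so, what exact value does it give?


Structural cue: t_0 = -4/3 here, and the two k-th powers (prefactor -4/3) combine into one argument.
Term ratio: r(k) = (-1) * (k-12) (k+6) / [(k+19) (k+1)] - rational in k. x = (-1); t_0 = -4/3; negate the roots.

x = -1 here; the reduced form reads 2F1, upper {-12, 6}, lower {19}, C = -4/3. Verdict: this is the Kummer evaluation I3 (x = -1; c = 19 equals 1+a-b for upper {-12, 6}: listed pattern). Hence: -272/5.


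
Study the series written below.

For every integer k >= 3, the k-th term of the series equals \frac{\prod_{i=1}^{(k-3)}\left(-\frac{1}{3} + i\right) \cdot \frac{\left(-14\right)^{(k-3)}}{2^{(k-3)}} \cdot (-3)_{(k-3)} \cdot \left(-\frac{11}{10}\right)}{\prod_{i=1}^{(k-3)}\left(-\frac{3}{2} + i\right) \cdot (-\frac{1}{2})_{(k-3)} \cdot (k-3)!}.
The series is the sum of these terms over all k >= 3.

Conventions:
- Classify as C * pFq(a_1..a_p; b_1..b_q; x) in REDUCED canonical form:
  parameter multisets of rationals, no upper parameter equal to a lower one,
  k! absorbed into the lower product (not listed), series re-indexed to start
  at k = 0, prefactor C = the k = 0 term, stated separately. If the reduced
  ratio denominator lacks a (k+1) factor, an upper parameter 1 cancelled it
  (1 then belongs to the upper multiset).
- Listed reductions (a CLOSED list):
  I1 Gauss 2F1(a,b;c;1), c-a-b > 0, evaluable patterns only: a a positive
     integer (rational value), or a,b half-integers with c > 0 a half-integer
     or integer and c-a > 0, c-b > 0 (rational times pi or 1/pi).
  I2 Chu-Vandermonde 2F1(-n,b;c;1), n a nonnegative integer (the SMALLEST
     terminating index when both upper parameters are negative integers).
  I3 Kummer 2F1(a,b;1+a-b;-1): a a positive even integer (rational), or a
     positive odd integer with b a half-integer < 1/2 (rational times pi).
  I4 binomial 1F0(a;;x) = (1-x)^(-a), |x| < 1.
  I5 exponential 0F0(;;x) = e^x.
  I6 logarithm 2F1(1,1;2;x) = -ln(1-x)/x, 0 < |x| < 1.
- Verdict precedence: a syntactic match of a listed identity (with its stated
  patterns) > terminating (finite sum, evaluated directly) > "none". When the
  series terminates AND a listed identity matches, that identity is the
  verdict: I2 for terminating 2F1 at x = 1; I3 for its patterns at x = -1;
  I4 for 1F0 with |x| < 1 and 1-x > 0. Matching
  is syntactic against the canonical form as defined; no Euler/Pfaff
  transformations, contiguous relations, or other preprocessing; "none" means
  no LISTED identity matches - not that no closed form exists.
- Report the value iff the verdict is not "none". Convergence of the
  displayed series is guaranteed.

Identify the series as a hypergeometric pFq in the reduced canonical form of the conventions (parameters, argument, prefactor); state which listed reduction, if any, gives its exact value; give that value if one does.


Canonical form: C = -\frac{11}{10} times 2F2 with upper {-3, \frac{2}{3}}, lower {-\frac{1}{2}, -\frac{1}{2}}, x = -7. Verdict: terminating (-3 upstairs). 4 nonzero terms in all; added directly. Exact value: -\frac{26455561}{2430}.

Structural cue: from the first term -\frac{11}{10}: the two k-th powers (C = -11/10) combine into one argument.
Ratio: r(k) = -7 * (k-3) (k+\frac{2}{3}) / [(k-\frac{1}{2}) (k-\frac{1}{2}) (k+1)] - rational in k. x = -7; t_0 = -\frac{11}{10}; negate the roots.


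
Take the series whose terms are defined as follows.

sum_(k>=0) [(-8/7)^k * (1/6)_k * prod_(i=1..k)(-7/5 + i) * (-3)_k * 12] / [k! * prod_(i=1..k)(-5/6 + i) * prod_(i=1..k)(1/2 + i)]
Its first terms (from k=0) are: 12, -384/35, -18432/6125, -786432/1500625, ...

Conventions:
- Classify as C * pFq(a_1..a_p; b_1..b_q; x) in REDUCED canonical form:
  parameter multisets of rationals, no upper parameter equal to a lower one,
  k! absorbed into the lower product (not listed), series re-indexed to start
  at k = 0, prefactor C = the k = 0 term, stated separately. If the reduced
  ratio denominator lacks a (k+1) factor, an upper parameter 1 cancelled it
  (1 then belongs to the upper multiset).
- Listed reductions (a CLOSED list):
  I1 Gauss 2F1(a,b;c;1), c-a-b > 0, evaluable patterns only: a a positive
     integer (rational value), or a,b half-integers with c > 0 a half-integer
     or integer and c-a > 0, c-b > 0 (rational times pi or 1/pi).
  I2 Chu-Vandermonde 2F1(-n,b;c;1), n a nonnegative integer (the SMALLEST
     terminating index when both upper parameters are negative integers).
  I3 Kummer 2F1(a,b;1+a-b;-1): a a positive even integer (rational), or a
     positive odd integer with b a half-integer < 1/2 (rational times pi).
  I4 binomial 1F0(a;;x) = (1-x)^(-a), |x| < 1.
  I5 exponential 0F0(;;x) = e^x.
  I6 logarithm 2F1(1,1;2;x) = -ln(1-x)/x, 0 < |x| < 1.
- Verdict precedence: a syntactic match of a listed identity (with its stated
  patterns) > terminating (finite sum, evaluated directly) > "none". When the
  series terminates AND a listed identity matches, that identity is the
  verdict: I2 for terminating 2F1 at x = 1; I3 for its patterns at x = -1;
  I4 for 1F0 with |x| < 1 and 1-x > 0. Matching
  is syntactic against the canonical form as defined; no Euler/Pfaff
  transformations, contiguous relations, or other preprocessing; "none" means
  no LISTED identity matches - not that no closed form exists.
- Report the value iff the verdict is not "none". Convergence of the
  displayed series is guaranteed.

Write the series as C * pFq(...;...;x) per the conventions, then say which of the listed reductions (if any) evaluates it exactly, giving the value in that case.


The series (x = -8/7) is 2F1: upper {-3, -2/5}, lower {3/2}, prefactor 12. Verdict: terminating. (-3)_k vanishes past k = 3, leaving a 4-term sum, computed directly. Value: -3758772/1500625.

Structural cue: t_0 being 12, the running product (C = 12, x = -8/7) telescopes to a rising factorial.
Consecutive-term ratio: r(k) = (-8/7) * (k-3) (k-2/5) / [(k+3/2) (k+1)] - rational; roots negated = parameters, x = (-8/7), C = 12.


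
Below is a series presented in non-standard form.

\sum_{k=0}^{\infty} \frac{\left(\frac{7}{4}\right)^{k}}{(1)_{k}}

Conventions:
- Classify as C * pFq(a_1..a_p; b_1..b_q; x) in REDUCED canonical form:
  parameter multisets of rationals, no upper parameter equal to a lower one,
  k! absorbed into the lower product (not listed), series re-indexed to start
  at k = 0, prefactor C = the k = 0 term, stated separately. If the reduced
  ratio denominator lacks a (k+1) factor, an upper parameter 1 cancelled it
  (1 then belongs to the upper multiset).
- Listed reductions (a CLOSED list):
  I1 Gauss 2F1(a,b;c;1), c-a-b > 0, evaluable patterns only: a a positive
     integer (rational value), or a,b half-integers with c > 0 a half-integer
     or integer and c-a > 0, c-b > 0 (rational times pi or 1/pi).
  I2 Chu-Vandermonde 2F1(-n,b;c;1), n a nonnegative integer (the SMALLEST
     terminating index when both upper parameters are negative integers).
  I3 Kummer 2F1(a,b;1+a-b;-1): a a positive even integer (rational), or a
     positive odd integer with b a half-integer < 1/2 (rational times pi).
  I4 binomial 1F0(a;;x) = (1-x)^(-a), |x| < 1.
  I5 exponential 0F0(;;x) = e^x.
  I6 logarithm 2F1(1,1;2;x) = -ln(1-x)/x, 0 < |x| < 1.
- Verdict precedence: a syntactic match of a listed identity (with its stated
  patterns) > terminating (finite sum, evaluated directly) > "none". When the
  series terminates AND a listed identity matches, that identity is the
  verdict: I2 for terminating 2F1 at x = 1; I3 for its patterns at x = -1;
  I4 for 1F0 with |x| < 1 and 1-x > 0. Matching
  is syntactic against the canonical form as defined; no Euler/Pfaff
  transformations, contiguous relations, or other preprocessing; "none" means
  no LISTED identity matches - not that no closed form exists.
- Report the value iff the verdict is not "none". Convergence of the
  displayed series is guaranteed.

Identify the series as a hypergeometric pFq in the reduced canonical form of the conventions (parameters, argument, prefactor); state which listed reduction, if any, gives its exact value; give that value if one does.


x = \frac{7}{4} here; the reduced form reads 0F0, upper {-}, lower {-}, C = 1. Verdict: the exponential series (I5) matches (the 0F0 exponential series at x = \frac{7}{4}). Exact value: e^{\frac{7}{4}}.

First insight: t_0 = 1 here, and (1)_k (C = 1) is k! itself.
Consecutive-term ratio: r(k) = \frac{7}{4} * 1 / [(k+1)] - rational; roots negated = parameters, x = \frac{7}{4}, C = 1.


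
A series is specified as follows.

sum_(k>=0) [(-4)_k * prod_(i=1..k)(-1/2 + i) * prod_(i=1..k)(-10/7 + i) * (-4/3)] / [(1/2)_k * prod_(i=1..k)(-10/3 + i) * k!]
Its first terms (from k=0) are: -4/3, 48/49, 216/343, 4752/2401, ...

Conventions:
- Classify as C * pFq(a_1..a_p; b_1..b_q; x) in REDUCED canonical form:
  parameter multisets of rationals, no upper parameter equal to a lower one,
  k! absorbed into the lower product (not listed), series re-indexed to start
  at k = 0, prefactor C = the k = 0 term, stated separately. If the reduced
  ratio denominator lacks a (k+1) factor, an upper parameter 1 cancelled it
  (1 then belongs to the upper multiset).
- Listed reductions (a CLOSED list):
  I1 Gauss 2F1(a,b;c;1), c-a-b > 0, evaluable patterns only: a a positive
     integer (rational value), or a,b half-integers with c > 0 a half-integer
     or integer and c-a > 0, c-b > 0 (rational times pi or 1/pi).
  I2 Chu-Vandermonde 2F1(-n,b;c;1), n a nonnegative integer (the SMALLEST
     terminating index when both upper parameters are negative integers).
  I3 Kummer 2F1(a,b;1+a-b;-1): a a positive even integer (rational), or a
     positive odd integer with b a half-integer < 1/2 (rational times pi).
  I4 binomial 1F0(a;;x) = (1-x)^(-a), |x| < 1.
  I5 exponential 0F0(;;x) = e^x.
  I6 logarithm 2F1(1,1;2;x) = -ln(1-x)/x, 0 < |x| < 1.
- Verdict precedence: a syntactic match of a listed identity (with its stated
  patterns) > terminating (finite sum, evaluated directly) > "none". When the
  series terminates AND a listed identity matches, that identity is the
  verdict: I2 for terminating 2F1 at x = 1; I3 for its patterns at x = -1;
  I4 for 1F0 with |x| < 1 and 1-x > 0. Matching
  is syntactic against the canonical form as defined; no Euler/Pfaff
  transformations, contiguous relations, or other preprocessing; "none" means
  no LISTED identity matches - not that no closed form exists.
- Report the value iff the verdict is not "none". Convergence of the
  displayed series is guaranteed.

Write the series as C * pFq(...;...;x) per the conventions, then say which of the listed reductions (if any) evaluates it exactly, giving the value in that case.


x = 1 here; the reduced form reads 2F1, upper {-4, -3/7}, lower {-7/3}, C = -4/3. Verdict at x = 1: the Chu-Vandermonde identity I2 matches (terminating 2F1 at x = 1 with n = 4, b = -3/7, c = -7/3). Its exact value is 17480/50421.

Key observation: with t_0 = -4/3, the lower running product (C = -4/3) is a rising factorial.
Term ratio: r(k) = 1 * (k-4) (k-3/7) / [(k-7/3) (k+1)] - poly over poly, x = 1 from leading terms; C = -4/3 at k = 0.
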